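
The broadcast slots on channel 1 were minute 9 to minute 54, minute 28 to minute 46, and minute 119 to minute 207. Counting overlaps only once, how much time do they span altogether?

Merged: minute 9 to minute 54, minute 119 to minute 207.
Lengths: 45 minutes + 88 minutes = 133 minutes.

133 minutes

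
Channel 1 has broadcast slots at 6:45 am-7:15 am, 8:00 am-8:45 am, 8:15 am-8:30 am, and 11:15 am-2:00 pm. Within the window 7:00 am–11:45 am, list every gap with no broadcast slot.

7:15 am-8:00 am, 8:45 am-11:15 am

After merging, the occupied span is 6:45 am-7:15 am, 8:00 am-8:45 am, 11:15 am-2:00 pm.
Gaps within 7:00 am-11:45 am: 7:15 am-8:00 am, 8:45 am-11:15 am.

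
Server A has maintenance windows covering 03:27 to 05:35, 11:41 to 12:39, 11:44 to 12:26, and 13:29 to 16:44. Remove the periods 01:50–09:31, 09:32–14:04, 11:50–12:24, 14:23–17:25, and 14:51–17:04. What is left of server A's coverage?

First set merges to 03:27–05:35, 11:41–12:39, 13:29–16:44.
Second set merges to 01:50–09:31, 09:32–14:04, 14:23–17:25.
03:27–05:35: fully covered by B → removed.
11:41–12:39: fully covered by B → removed.
13:29–16:44 minus B → 14:04–14:23.

14:04–14:23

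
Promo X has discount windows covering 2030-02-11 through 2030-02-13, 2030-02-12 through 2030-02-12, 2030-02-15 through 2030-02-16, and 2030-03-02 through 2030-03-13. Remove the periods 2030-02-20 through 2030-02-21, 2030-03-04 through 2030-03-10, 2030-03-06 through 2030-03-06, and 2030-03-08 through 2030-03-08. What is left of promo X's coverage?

A, merged: 2030-02-11 through 2030-02-13, 2030-02-15 through 2030-02-16, 2030-03-02 through 2030-03-13.
B, merged: 2030-02-20 through 2030-02-21, 2030-03-04 through 2030-03-10.
2030-02-11 through 2030-02-13: nothing removed.
2030-02-15 through 2030-02-16: nothing removed.
2030-03-02 through 2030-03-13 \ B = 2030-03-02 through 2030-03-03, 2030-03-11 through 2030-03-13.

2030-02-11 through 2030-02-13, 2030-02-15 through 2030-02-16, 2030-03-02 through 2030-03-03, 2030-03-11 through 2030-03-13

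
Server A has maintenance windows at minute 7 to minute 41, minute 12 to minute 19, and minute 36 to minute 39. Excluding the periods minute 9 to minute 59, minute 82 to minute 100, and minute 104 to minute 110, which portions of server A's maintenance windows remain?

minute 7 to minute 9

A, merged: minute 7 to minute 41.
minute 7 to minute 41 with B removed leaves minute 7 to minute 9.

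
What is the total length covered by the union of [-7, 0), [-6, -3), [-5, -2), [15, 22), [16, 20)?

Merged: [-7, 0), [15, 22).
Lengths: 7 + 7 = 14.

14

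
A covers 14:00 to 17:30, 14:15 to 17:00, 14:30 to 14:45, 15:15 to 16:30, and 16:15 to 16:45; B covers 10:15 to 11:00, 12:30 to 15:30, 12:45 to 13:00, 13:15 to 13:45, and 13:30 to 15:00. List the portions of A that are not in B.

15:30–17:30

A, merged: 14:00–17:30.
B, merged: 10:15–11:00, 12:30–15:30.
14:00–17:30 minus B → 15:30–17:30.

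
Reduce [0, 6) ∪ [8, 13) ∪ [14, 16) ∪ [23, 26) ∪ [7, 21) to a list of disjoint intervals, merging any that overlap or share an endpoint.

[0, 6) ∪ [7, 21) ∪ [23, 26)

Sort by start: [0, 6), [7, 21), [8, 13), [14, 16), [23, 26).
[7, 21) is disjoint → start new block.
[8, 13) overlaps/touches [7, 21) → extend to [7, 21).
[14, 16) overlaps/touches [7, 21) → extend to [7, 21).
[23, 26) is disjoint → start new block.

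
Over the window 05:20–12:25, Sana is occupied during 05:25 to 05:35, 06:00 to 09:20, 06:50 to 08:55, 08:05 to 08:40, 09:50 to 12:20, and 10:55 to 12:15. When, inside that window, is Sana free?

05:20–05:25, 05:35–06:00, 09:20–09:50, 12:20–12:25

The merged coverage is 05:25–05:35, 06:00–09:20, 09:50–12:20.
Gaps within 05:20–12:25: 05:20–05:25, 05:35–06:00, 09:20–09:50, 12:20–12:25.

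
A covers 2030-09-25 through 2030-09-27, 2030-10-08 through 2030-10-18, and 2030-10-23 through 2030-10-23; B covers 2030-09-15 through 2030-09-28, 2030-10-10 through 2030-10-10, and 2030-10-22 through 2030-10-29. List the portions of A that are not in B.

2030-09-25 through 2030-09-27: entirely removed.
2030-10-08 through 2030-10-18 \ B = 2030-10-08 through 2030-10-09, 2030-10-11 through 2030-10-18.
2030-10-23 through 2030-10-23: entirely removed.

2030-10-08 through 2030-10-09, 2030-10-11 through 2030-10-18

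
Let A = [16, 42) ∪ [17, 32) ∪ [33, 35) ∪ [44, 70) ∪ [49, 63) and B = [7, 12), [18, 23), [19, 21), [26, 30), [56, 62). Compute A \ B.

A, merged: [16, 42), [44, 70).
B, merged: [7, 12), [18, 23), [26, 30), [56, 62).
[16, 42) with B removed leaves [16, 18), [23, 26), [30, 42).
[44, 70) with B removed leaves [44, 56), [62, 70).

[16, 18) ∪ [23, 26) ∪ [30, 42) ∪ [44, 56) ∪ [62, 70)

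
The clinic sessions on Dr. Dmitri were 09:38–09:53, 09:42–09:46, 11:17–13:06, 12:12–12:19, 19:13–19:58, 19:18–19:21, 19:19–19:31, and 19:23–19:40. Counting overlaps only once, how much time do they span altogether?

Merged: 09:38–09:53, 11:17–13:06, 19:13–19:58.
Lengths: 15 min + 1 h 49 min + 45 min = 2 h 49 min.

2 h 49 min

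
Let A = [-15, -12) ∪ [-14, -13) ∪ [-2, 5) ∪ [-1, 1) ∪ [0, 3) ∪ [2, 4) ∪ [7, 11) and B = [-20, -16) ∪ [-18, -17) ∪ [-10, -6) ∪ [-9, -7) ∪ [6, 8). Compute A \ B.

Merge the first list: [-15, -12), [-2, 5), [7, 11).
Merge the second list: [-20, -16), [-10, -6), [6, 8).
[-15, -12): nothing removed.
[-2, 5): nothing removed.
[7, 11) \ B = [8, 11).

[-15, -12) ∪ [-2, 5) ∪ [8, 11)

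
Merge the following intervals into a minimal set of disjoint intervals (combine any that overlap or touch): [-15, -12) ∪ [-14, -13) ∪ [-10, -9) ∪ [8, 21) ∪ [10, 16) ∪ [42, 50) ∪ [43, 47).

[-15, -12) ∪ [-10, -9) ∪ [8, 21) ∪ [42, 50)

[-14, -13) overlaps/touches [-15, -12) → extend to [-15, -12).
[-10, -9) is disjoint → start new block.
[8, 21) is disjoint → start new block.
[10, 16) overlaps/touches [8, 21) → extend to [8, 21).
[42, 50) is disjoint → start new block.
[43, 47) overlaps/touches [42, 50) → extend to [42, 50).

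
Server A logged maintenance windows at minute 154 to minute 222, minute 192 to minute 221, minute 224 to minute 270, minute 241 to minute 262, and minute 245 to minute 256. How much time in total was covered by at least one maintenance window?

Merged: minute 154 to minute 222, minute 224 to minute 270.
Lengths: 68 minutes + 46 minutes = 114 minutes.

114 minutes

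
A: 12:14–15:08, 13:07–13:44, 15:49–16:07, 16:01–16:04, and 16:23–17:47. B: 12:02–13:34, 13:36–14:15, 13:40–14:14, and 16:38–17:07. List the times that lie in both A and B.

First set merges to 12:14–15:08, 15:49–16:07, 16:23–17:47.
Second set merges to 12:02–13:34, 13:36–14:15, 16:38–17:07.
12:14–15:08 meets the second set on 12:14–13:34, 13:36–14:15.
15:49–16:07: no overlap with the second set.
16:23–17:47 meets the second set on 16:38–17:07.

12:14–13:34, 13:36–14:15, 16:38–17:07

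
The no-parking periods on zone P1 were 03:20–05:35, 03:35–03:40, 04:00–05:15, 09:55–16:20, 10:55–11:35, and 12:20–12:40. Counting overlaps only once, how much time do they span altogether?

Merged: 03:20–05:35, 09:55–16:20.
Lengths: 2 h 15 min + 6 h 25 min = 8 h 40 min.

8 h 40 min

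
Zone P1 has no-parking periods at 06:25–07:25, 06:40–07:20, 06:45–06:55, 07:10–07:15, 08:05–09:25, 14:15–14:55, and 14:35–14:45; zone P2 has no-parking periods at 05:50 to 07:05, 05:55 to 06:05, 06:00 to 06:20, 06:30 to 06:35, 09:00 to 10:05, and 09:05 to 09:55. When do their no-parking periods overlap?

Merge the first list: 06:25-07:25, 08:05-09:25, 14:15-14:55.
Merge the second list: 05:50-07:05, 09:00-10:05.
06:25-07:25 overlaps B on 06:25-07:05.
08:05-09:25 overlaps B on 09:00-09:25.
14:15-14:55 falls entirely outside B.

06:25-07:05, 09:00-09:25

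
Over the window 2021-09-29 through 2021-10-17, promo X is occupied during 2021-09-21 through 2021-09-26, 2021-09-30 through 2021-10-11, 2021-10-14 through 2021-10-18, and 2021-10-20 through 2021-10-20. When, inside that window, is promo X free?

2021-09-29 through 2021-09-29, 2021-10-12 through 2021-10-13

Covered (merged): 2021-09-21 through 2021-09-26, 2021-09-30 through 2021-10-11, 2021-10-14 through 2021-10-18, 2021-10-20 through 2021-10-20.
Uncovered inside 2021-09-29 through 2021-10-17: 2021-09-29 through 2021-09-29, 2021-10-12 through 2021-10-13.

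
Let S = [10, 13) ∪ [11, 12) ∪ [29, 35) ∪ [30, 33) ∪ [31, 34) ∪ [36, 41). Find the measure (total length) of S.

14

Merged: [10, 13), [29, 35), [36, 41).
Lengths: 3 + 6 + 5 = 14.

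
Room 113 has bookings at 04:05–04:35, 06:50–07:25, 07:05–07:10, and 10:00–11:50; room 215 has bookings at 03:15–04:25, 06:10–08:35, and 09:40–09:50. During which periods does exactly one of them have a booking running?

Merge the first list: 04:05-04:35, 06:50-07:25, 10:00-11:50.
A but not B: 04:25-04:35, 10:00-11:50.
B but not A: 03:15-04:05, 06:10-06:50, 07:25-08:35, 09:40-09:50.
Combining gives A △ B.

03:15-04:05, 04:25-04:35, 06:10-06:50, 07:25-08:35, 09:40-09:50, 10:00-11:50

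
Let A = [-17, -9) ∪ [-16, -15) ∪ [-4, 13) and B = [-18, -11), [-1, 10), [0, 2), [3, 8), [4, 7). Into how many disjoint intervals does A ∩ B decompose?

2

Merge the first list: [-17, -9), [-4, 13).
Merge the second list: [-18, -11), [-1, 10).
A ∩ B = [-17, -11), [-1, 10).
That is 2 disjoint pieces.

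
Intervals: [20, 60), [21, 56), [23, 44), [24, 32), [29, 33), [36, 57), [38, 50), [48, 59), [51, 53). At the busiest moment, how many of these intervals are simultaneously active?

5

Sweep endpoints in order; track running count of active intervals.
Peak of 5 reached at 29.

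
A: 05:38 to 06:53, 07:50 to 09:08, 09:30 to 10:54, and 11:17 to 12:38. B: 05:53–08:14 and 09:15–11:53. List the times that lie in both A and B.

05:38-06:53 overlaps B on 05:53-06:53.
07:50-09:08 overlaps B on 07:50-08:14.
09:30-10:54 overlaps B on 09:30-10:54.
11:17-12:38 overlaps B on 11:17-11:53.

05:53-06:53, 07:50-08:14, 09:30-10:54, 11:17-11:53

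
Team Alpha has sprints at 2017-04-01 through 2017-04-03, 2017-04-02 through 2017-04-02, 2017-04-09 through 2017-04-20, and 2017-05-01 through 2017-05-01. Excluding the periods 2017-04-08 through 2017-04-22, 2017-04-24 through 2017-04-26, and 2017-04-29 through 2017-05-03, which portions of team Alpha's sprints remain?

First set merges to 2017-04-01 through 2017-04-03, 2017-04-09 through 2017-04-20, 2017-05-01 through 2017-05-01.
2017-04-01 through 2017-04-03: nothing removed.
2017-04-09 through 2017-04-20: entirely removed.
2017-05-01 through 2017-05-01: entirely removed.

2017-04-01 through 2017-04-03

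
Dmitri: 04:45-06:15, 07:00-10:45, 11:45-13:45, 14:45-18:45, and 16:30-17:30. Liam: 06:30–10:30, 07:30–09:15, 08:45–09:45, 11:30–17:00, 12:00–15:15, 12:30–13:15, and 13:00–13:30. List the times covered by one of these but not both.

Merge the first list: 04:45-06:15, 07:00-10:45, 11:45-13:45, 14:45-18:45.
Merge the second list: 06:30-10:30, 11:30-17:00.
Only in the first: 04:45-06:15, 10:30-10:45, 17:00-18:45.
Only in the second: 06:30-07:00, 11:30-11:45, 13:45-14:45.
Together these are the periods covered by exactly one.

04:45-06:15, 06:30-07:00, 10:30-10:45, 11:30-11:45, 13:45-14:45, 17:00-18:45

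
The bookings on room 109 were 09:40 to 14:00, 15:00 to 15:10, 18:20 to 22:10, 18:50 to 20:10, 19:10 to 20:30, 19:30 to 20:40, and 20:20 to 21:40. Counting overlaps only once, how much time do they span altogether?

8 h 20 min

Merged: 09:40–14:00, 15:00–15:10, 18:20–22:10.
Lengths: 4 h 20 min + 10 min + 3 h 50 min = 8 h 20 min.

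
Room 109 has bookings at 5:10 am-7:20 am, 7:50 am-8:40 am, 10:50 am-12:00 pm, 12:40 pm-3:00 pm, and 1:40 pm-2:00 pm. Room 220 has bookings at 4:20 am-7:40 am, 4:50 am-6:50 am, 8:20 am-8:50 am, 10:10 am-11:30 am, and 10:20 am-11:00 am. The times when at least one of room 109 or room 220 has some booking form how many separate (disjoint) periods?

A, merged: 5:10 am-7:20 am, 7:50 am-8:40 am, 10:50 am-12:00 pm, 12:40 pm-3:00 pm.
B, merged: 4:20 am-7:40 am, 8:20 am-8:50 am, 10:10 am-11:30 am.
A ∪ B = 4:20 am-7:40 am, 7:50 am-8:50 am, 10:10 am-12:00 pm, 12:40 pm-3:00 pm.
That is 4 disjoint pieces.

4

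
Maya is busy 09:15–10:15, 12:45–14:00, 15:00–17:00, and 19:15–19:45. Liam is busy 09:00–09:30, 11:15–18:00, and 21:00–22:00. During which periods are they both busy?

09:15–10:15 overlaps B on 09:15–09:30.
12:45–14:00 overlaps B on 12:45–14:00.
15:00–17:00 overlaps B on 15:00–17:00.
19:15–19:45 falls entirely outside B.

09:15–09:30, 12:45–14:00, 15:00–17:00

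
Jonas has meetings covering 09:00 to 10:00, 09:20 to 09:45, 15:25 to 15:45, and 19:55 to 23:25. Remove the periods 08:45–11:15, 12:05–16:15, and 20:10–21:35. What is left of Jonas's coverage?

Merge the first list: 09:00-10:00, 15:25-15:45, 19:55-23:25.
09:00-10:00: fully covered by B → removed.
15:25-15:45: fully covered by B → removed.
19:55-23:25 minus B → 19:55-20:10, 21:35-23:25.

19:55-20:10, 21:35-23:25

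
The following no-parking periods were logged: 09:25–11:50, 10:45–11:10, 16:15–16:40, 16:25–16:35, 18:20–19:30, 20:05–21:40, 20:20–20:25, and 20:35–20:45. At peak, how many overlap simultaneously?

At 10:45, 2 of the intervals are simultaneously active.
No point has more.

2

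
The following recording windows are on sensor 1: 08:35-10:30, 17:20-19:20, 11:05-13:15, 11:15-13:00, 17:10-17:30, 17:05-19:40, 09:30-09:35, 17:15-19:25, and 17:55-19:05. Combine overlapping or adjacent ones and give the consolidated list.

Sort by start: 08:35-10:30, 09:30-09:35, 11:05-13:15, 11:15-13:00, 17:05-19:40, 17:10-17:30, 17:15-19:25, 17:20-19:20, 17:55-19:05.
09:30-09:35 overlaps/touches 08:35-10:30 → extend to 08:35-10:30.
11:05-13:15 is disjoint → start new block.
11:15-13:00 overlaps/touches 11:05-13:15 → extend to 11:05-13:15.
17:05-19:40 is disjoint → start new block.
17:10-17:30 overlaps/touches 17:05-19:40 → extend to 17:05-19:40.
17:15-19:25 overlaps/touches 17:05-19:40 → extend to 17:05-19:40.
17:20-19:20 overlaps/touches 17:05-19:40 → extend to 17:05-19:40.
17:55-19:05 overlaps/touches 17:05-19:40 → extend to 17:05-19:40.

08:35-10:30, 11:05-13:15, 17:05-19:40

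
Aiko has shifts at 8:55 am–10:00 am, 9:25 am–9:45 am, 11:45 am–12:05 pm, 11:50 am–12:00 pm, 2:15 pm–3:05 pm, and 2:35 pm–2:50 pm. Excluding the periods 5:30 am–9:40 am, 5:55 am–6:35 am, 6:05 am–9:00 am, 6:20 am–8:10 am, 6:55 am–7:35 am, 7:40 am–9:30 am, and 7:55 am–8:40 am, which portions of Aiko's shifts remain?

Merge the first list: 8:55 am–10:00 am, 11:45 am–12:05 pm, 2:15 pm–3:05 pm.
Merge the second list: 5:30 am–9:40 am.
8:55 am–10:00 am minus B → 9:40 am–10:00 am.
11:45 am–12:05 pm: no B overlap → unchanged.
2:15 pm–3:05 pm: no B overlap → unchanged.

9:40 am–10:00 am, 11:45 am–12:05 pm, 2:15 pm–3:05 pm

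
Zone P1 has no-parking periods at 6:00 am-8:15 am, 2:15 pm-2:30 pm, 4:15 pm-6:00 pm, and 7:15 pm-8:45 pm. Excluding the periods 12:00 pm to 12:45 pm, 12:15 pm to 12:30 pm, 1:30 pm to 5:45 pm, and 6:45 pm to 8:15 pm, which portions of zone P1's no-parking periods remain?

6:00 am–8:15 am, 5:45 pm–6:00 pm, 8:15 pm–8:45 pm

B, merged: 12:00 pm–12:45 pm, 1:30 pm–5:45 pm, 6:45 pm–8:15 pm.
6:00 am–8:15 am is untouched.
2:15 pm–2:30 pm lies entirely inside B → drops out.
4:15 pm–6:00 pm with B removed leaves 5:45 pm–6:00 pm.
7:15 pm–8:45 pm with B removed leaves 8:15 pm–8:45 pm.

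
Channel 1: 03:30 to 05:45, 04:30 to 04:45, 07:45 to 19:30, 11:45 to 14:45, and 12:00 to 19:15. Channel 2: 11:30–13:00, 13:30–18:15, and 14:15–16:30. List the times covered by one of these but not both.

03:30–05:45, 07:45–11:30, 13:00–13:30, 18:15–19:30

A, merged: 03:30–05:45, 07:45–19:30.
B, merged: 11:30–13:00, 13:30–18:15.
A but not B: 03:30–05:45, 07:45–11:30, 13:00–13:30, 18:15–19:30.
B but not A: none.
Combining gives A △ B.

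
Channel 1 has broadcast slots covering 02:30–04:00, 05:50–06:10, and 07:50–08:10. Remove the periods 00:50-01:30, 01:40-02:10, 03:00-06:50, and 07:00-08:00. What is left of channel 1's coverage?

02:30–04:00 minus B → 02:30–03:00.
05:50–06:10: fully covered by B → removed.
07:50–08:10 minus B → 08:00–08:10.

02:30–03:00, 08:00–08:10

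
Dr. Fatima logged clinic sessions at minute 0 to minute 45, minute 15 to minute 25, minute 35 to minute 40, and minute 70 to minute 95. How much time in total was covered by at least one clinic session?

Merged: minute 0 to minute 45, minute 70 to minute 95.
Lengths: 45 minutes + 25 minutes = 70 minutes.

70 minutes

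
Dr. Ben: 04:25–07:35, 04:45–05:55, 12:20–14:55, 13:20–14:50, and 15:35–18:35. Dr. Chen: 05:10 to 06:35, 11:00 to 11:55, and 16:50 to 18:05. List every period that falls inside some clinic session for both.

Merge the first list: 04:25-07:35, 12:20-14:55, 15:35-18:35.
04:25-07:35 meets the second set on 05:10-06:35.
12:20-14:55: no overlap with the second set.
15:35-18:35 meets the second set on 16:50-18:05.

05:10-06:35, 16:50-18:05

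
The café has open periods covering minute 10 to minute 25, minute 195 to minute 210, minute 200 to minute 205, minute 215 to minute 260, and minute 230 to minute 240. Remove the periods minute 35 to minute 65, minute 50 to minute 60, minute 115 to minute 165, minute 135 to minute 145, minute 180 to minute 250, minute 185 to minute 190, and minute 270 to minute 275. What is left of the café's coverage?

minute 10 to minute 25, minute 250 to minute 260

A, merged: minute 10 to minute 25, minute 195 to minute 210, minute 215 to minute 260.
B, merged: minute 35 to minute 65, minute 115 to minute 165, minute 180 to minute 250, minute 270 to minute 275.
minute 10 to minute 25 is untouched.
minute 195 to minute 210 lies entirely inside B → drops out.
minute 215 to minute 260 with B removed leaves minute 250 to minute 260.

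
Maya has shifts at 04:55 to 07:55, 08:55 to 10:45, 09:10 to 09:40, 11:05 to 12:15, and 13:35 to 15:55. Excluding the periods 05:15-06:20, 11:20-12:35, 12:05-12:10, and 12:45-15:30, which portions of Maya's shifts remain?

A, merged: 04:55-07:55, 08:55-10:45, 11:05-12:15, 13:35-15:55.
B, merged: 05:15-06:20, 11:20-12:35, 12:45-15:30.
04:55-07:55 with B removed leaves 04:55-05:15, 06:20-07:55.
08:55-10:45 is untouched.
11:05-12:15 with B removed leaves 11:05-11:20.
13:35-15:55 with B removed leaves 15:30-15:55.

04:55-05:15, 06:20-07:55, 08:55-10:45, 11:05-11:20, 15:30-15:55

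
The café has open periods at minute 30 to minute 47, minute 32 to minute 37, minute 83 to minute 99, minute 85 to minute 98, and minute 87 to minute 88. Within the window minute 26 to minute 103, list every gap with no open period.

minute 26 to minute 30, minute 47 to minute 83, minute 99 to minute 103

Covered (merged): minute 30 to minute 47, minute 83 to minute 99.
Complement within minute 26 to minute 103: minute 26 to minute 30, minute 47 to minute 83, minute 99 to minute 103.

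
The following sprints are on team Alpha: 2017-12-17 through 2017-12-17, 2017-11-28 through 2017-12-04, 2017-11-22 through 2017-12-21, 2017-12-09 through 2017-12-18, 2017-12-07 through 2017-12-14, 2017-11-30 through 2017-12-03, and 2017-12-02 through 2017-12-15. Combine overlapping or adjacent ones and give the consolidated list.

2017-11-22 through 2017-12-21

Sort by start: 2017-11-22 through 2017-12-21, 2017-11-28 through 2017-12-04, 2017-11-30 through 2017-12-03, 2017-12-02 through 2017-12-15, 2017-12-07 through 2017-12-14, 2017-12-09 through 2017-12-18, 2017-12-17 through 2017-12-17.
2017-11-28 through 2017-12-04 overlaps/touches 2017-11-22 through 2017-12-21 → extend to 2017-11-22 through 2017-12-21.
2017-11-30 through 2017-12-03 overlaps/touches 2017-11-22 through 2017-12-21 → extend to 2017-11-22 through 2017-12-21.
2017-12-02 through 2017-12-15 overlaps/touches 2017-11-22 through 2017-12-21 → extend to 2017-11-22 through 2017-12-21.
2017-12-07 through 2017-12-14 overlaps/touches 2017-11-22 through 2017-12-21 → extend to 2017-11-22 through 2017-12-21.
2017-12-09 through 2017-12-18 overlaps/touches 2017-11-22 through 2017-12-21 → extend to 2017-11-22 through 2017-12-21.
2017-12-17 through 2017-12-17 overlaps/touches 2017-11-22 through 2017-12-21 → extend to 2017-11-22 through 2017-12-21.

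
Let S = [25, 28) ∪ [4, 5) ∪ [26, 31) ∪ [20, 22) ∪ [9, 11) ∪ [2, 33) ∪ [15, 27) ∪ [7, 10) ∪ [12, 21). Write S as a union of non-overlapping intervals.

[2, 33)

Sort by start: [2, 33), [4, 5), [7, 10), [9, 11), [12, 21), [15, 27), [20, 22), [25, 28), [26, 31).
[4, 5) overlaps/touches [2, 33) → extend to [2, 33).
[7, 10) overlaps/touches [2, 33) → extend to [2, 33).
[9, 11) overlaps/touches [2, 33) → extend to [2, 33).
[12, 21) overlaps/touches [2, 33) → extend to [2, 33).
[15, 27) overlaps/touches [2, 33) → extend to [2, 33).
[20, 22) overlaps/touches [2, 33) → extend to [2, 33).
[25, 28) overlaps/touches [2, 33) → extend to [2, 33).
[26, 31) overlaps/touches [2, 33) → extend to [2, 33).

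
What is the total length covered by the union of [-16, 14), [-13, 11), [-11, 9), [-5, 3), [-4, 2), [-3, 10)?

Merged: [-16, 14).
Length: 30.

30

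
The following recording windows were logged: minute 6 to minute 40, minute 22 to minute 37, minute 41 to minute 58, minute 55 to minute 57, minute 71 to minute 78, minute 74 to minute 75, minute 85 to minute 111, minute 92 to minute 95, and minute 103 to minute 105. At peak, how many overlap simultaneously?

2

Walk the sorted start/end points keeping a running depth.
The depth first hits 2 at minute 22.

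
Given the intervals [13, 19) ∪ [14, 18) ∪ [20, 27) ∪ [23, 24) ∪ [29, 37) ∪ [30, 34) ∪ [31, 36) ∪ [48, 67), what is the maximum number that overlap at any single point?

Walk the sorted start/end points keeping a running depth.
The depth first hits 3 at 31.

3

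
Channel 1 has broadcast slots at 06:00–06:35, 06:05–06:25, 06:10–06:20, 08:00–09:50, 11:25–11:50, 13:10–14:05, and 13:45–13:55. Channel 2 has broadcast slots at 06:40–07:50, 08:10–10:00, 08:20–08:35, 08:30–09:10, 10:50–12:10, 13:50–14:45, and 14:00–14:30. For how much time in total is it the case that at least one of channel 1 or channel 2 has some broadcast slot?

6 h 40 min

A, merged: 06:00–06:35, 08:00–09:50, 11:25–11:50, 13:10–14:05.
B, merged: 06:40–07:50, 08:10–10:00, 10:50–12:10, 13:50–14:45.
A ∪ B = 06:00–06:35, 06:40–07:50, 08:00–10:00, 10:50–12:10, 13:10–14:45.
Total: 35 min + 1 h 10 min + 2 h + 1 h 20 min + 1 h 35 min = 6 h 40 min.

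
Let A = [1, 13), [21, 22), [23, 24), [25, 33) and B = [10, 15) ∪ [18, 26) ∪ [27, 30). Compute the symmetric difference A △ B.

[1, 10) ∪ [13, 15) ∪ [18, 21) ∪ [22, 23) ∪ [24, 25) ∪ [26, 27) ∪ [30, 33)

A \ B = [1, 10), [26, 27), [30, 33).
B \ A = [13, 15), [18, 21), [22, 23), [24, 25).
Union of the two gives the symmetric difference.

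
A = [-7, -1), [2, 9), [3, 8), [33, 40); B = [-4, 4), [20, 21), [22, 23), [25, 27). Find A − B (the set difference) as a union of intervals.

First set merges to [-7, -1), [2, 9), [33, 40).
[-7, -1) with B removed leaves [-7, -4).
[2, 9) with B removed leaves [4, 9).
[33, 40) is untouched.

[-7, -4) ∪ [4, 9) ∪ [33, 40)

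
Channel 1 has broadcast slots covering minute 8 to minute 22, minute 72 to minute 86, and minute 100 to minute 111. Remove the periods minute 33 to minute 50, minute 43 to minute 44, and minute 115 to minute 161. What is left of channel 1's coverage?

minute 8 to minute 22, minute 72 to minute 86, minute 100 to minute 111

B, merged: minute 33 to minute 50, minute 115 to minute 161.
minute 8 to minute 22: nothing removed.
minute 72 to minute 86: nothing removed.
minute 100 to minute 111: nothing removed.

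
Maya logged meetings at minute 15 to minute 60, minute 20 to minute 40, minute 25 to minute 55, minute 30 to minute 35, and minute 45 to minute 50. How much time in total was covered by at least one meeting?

Merged: minute 15 to minute 60.
Length: 45 minutes.

45 minutes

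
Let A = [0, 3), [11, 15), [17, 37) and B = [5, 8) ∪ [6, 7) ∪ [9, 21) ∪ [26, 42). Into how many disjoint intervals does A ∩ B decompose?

Second set merges to [5, 8), [9, 21), [26, 42).
A ∩ B = [11, 15), [17, 21), [26, 37).
That is 3 disjoint pieces.

3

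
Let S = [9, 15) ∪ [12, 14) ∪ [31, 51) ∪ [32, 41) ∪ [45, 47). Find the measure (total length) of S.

26

Merged: [9, 15), [31, 51).
Lengths: 6 + 20 = 26.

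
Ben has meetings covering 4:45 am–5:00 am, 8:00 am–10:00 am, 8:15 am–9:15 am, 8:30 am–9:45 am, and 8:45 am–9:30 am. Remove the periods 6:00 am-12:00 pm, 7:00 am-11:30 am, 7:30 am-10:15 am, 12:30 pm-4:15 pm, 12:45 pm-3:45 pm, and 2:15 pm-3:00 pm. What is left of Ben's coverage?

4:45 am–5:00 am

Merge the first list: 4:45 am–5:00 am, 8:00 am–10:00 am.
Merge the second list: 6:00 am–12:00 pm, 12:30 pm–4:15 pm.
4:45 am–5:00 am is untouched.
8:00 am–10:00 am lies entirely inside B → drops out.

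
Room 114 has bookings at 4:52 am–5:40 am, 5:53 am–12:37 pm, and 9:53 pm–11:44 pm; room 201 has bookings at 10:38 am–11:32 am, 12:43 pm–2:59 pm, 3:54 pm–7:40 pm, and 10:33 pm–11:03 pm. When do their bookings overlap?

4:52 am–5:40 am falls entirely outside B.
5:53 am–12:37 pm overlaps B on 10:38 am–11:32 am.
9:53 pm–11:44 pm overlaps B on 10:33 pm–11:03 pm.

10:38 am–11:32 am, 10:33 pm–11:03 pm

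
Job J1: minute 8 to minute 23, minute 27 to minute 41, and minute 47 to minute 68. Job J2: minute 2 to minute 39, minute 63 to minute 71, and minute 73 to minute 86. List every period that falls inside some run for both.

minute 8 to minute 23, minute 27 to minute 39, minute 63 to minute 68

minute 8 to minute 23 ∩ B → minute 8 to minute 23.
minute 27 to minute 41 ∩ B → minute 27 to minute 39.
minute 47 to minute 68 ∩ B → minute 63 to minute 68.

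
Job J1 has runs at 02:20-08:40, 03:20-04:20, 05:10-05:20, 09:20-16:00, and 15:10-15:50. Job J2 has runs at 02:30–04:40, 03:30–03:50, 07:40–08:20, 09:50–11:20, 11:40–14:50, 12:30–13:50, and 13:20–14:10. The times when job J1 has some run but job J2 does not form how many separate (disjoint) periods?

Merge the first list: 02:20-08:40, 09:20-16:00.
Merge the second list: 02:30-04:40, 07:40-08:20, 09:50-11:20, 11:40-14:50.
A \ B = 02:20-02:30, 04:40-07:40, 08:20-08:40, 09:20-09:50, 11:20-11:40, 14:50-16:00.
That is 6 disjoint pieces.

6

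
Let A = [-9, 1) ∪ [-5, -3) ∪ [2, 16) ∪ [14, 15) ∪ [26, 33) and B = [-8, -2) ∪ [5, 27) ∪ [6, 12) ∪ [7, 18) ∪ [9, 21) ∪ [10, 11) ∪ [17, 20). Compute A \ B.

[-9, -8) ∪ [-2, 1) ∪ [2, 5) ∪ [27, 33)

A, merged: [-9, 1), [2, 16), [26, 33).
B, merged: [-8, -2), [5, 27).
[-9, 1) with B removed leaves [-9, -8), [-2, 1).
[2, 16) with B removed leaves [2, 5).
[26, 33) with B removed leaves [27, 33).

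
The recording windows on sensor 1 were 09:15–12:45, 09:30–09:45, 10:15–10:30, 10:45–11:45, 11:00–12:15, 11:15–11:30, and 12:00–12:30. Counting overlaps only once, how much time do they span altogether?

3 h 30 min

Merged: 09:15–12:45.
Length: 3 h 30 min.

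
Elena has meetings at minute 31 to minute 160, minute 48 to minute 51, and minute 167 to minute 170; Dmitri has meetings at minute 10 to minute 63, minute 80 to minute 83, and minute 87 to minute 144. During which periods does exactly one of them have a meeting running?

minute 10 to minute 31, minute 63 to minute 80, minute 83 to minute 87, minute 144 to minute 160, minute 167 to minute 170

A, merged: minute 31 to minute 160, minute 167 to minute 170.
A \ B = minute 63 to minute 80, minute 83 to minute 87, minute 144 to minute 160, minute 167 to minute 170.
B \ A = minute 10 to minute 31.
Union of the two gives the symmetric difference.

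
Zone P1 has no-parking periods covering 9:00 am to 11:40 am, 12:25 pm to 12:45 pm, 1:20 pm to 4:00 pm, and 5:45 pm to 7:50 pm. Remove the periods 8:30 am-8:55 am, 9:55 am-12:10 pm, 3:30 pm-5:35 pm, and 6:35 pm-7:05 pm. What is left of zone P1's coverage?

9:00 am-11:40 am with B removed leaves 9:00 am-9:55 am.
12:25 pm-12:45 pm is untouched.
1:20 pm-4:00 pm with B removed leaves 1:20 pm-3:30 pm.
5:45 pm-7:50 pm with B removed leaves 5:45 pm-6:35 pm, 7:05 pm-7:50 pm.

9:00 am-9:55 am, 12:25 pm-12:45 pm, 1:20 pm-3:30 pm, 5:45 pm-6:35 pm, 7:05 pm-7:50 pm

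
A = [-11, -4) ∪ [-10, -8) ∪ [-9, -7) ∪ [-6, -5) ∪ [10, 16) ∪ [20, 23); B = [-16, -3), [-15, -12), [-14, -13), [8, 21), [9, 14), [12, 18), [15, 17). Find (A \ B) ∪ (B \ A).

[-16, -11) ∪ [-4, -3) ∪ [8, 10) ∪ [16, 20) ∪ [21, 23)

Merge the first list: [-11, -4), [10, 16), [20, 23).
Merge the second list: [-16, -3), [8, 21).
A but not B: [21, 23).
B but not A: [-16, -11), [-4, -3), [8, 10), [16, 20).
Combining gives A △ B.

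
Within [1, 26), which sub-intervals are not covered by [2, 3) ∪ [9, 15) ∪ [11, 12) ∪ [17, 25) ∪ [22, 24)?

Covered (merged): [2, 3), [9, 15), [17, 25).
Complement within [1, 26): [1, 2), [3, 9), [15, 17), [25, 26).

[1, 2) ∪ [3, 9) ∪ [15, 17) ∪ [25, 26)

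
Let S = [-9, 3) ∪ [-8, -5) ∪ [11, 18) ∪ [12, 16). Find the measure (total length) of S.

Merged: [-9, 3), [11, 18).
Lengths: 12 + 7 = 19.

19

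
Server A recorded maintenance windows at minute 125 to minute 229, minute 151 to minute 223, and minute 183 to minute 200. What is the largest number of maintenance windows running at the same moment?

3

Walk the sorted start/end points keeping a running depth.
The depth first hits 3 at minute 183.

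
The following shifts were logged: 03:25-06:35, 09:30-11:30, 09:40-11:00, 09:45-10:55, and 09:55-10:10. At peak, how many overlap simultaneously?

4

At 09:55, 4 of the intervals are simultaneously active.
No point has more.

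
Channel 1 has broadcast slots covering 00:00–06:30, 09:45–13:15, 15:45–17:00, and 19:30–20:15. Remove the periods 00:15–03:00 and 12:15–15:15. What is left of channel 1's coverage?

00:00-00:15, 03:00-06:30, 09:45-12:15, 15:45-17:00, 19:30-20:15

00:00-06:30 minus B → 00:00-00:15, 03:00-06:30.
09:45-13:15 minus B → 09:45-12:15.
15:45-17:00: no B overlap → unchanged.
19:30-20:15: no B overlap → unchanged.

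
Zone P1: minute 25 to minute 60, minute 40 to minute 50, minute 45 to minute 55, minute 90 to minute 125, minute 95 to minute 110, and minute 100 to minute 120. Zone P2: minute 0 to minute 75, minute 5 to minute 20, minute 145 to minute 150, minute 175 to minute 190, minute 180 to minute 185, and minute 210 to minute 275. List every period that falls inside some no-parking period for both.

minute 25 to minute 60

Merge the first list: minute 25 to minute 60, minute 90 to minute 125.
Merge the second list: minute 0 to minute 75, minute 145 to minute 150, minute 175 to minute 190, minute 210 to minute 275.
minute 25 to minute 60 ∩ B → minute 25 to minute 60.
minute 90 to minute 125 meets no B interval.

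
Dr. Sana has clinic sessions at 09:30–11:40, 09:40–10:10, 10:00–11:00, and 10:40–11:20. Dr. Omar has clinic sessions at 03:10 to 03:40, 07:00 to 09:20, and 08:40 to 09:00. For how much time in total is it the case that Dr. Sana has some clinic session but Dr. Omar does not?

2 h 10 min

A, merged: 09:30–11:40.
B, merged: 03:10–03:40, 07:00–09:20.
A \ B = 09:30–11:40.
Total: 2 h 10 min.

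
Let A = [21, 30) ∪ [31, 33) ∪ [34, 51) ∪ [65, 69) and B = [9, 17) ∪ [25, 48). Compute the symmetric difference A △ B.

Only in the first: [21, 25), [48, 51), [65, 69).
Only in the second: [9, 17), [30, 31), [33, 34).
Together these are the periods covered by exactly one.

[9, 17) ∪ [21, 25) ∪ [30, 31) ∪ [33, 34) ∪ [48, 51) ∪ [65, 69)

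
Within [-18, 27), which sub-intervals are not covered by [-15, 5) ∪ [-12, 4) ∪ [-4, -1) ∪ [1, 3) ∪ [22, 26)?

[-18, -15) ∪ [5, 22) ∪ [26, 27)

After merging, the occupied span is [-15, 5), [22, 26).
Gaps within [-18, 27): [-18, -15), [5, 22), [26, 27).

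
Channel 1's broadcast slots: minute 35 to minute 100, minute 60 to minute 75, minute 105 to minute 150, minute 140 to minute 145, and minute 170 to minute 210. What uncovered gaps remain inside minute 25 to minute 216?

minute 25 to minute 35, minute 100 to minute 105, minute 150 to minute 170, minute 210 to minute 216

Covered (merged): minute 35 to minute 100, minute 105 to minute 150, minute 170 to minute 210.
Gaps within minute 25 to minute 216: minute 25 to minute 35, minute 100 to minute 105, minute 150 to minute 170, minute 210 to minute 216.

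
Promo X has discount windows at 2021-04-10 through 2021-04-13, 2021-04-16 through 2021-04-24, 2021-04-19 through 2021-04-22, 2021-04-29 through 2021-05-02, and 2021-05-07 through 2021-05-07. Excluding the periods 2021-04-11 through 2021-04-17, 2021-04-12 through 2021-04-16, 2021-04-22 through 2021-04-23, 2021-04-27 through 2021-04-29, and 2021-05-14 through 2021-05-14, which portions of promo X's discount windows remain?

2021-04-10 through 2021-04-10, 2021-04-18 through 2021-04-21, 2021-04-24 through 2021-04-24, 2021-04-30 through 2021-05-02, 2021-05-07 through 2021-05-07

Merge the first list: 2021-04-10 through 2021-04-13, 2021-04-16 through 2021-04-24, 2021-04-29 through 2021-05-02, 2021-05-07 through 2021-05-07.
Merge the second list: 2021-04-11 through 2021-04-17, 2021-04-22 through 2021-04-23, 2021-04-27 through 2021-04-29, 2021-05-14 through 2021-05-14.
2021-04-10 through 2021-04-13 minus B → 2021-04-10 through 2021-04-10.
2021-04-16 through 2021-04-24 minus B → 2021-04-18 through 2021-04-21, 2021-04-24 through 2021-04-24.
2021-04-29 through 2021-05-02 minus B → 2021-04-30 through 2021-05-02.
2021-05-07 through 2021-05-07: no B overlap → unchanged.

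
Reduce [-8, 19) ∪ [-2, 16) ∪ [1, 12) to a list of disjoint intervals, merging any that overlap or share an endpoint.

[-8, 19)

[-2, 16) overlaps/touches [-8, 19) → extend to [-8, 19).
[1, 12) overlaps/touches [-8, 19) → extend to [-8, 19).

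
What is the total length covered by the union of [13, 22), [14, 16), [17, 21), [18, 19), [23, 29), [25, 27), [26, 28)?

Merged: [13, 22), [23, 29).
Lengths: 9 + 6 = 15.

15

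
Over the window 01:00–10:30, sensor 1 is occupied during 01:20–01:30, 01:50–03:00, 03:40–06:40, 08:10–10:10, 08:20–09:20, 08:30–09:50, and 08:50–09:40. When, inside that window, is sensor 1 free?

Covered (merged): 01:20–01:30, 01:50–03:00, 03:40–06:40, 08:10–10:10.
Uncovered inside 01:00–10:30: 01:00–01:20, 01:30–01:50, 03:00–03:40, 06:40–08:10, 10:10–10:30.

01:00–01:20, 01:30–01:50, 03:00–03:40, 06:40–08:10, 10:10–10:30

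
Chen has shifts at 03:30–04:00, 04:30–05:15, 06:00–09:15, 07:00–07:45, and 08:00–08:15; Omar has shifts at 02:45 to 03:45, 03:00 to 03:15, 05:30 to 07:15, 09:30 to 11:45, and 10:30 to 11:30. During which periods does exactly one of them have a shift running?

Merge the first list: 03:30–04:00, 04:30–05:15, 06:00–09:15.
Merge the second list: 02:45–03:45, 05:30–07:15, 09:30–11:45.
A but not B: 03:45–04:00, 04:30–05:15, 07:15–09:15.
B but not A: 02:45–03:30, 05:30–06:00, 09:30–11:45.
Combining gives A △ B.

02:45–03:30, 03:45–04:00, 04:30–05:15, 05:30–06:00, 07:15–09:15, 09:30–11:45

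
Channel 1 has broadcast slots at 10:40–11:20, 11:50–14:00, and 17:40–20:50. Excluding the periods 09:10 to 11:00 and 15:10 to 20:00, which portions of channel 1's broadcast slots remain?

11:00–11:20, 11:50–14:00, 20:00–20:50

10:40–11:20 minus B → 11:00–11:20.
11:50–14:00: no B overlap → unchanged.
17:40–20:50 minus B → 20:00–20:50.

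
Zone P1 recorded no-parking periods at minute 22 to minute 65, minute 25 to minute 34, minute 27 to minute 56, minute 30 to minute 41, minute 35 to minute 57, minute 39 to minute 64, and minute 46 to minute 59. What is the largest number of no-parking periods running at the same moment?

5

Walk the sorted start/end points keeping a running depth.
The depth first hits 5 at minute 39.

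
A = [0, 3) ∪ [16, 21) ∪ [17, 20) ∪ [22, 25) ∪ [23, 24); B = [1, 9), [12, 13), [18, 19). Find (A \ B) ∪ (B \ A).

Merge the first list: [0, 3), [16, 21), [22, 25).
Only in the first: [0, 1), [16, 18), [19, 21), [22, 25).
Only in the second: [3, 9), [12, 13).
Together these are the periods covered by exactly one.

[0, 1) ∪ [3, 9) ∪ [12, 13) ∪ [16, 18) ∪ [19, 21) ∪ [22, 25)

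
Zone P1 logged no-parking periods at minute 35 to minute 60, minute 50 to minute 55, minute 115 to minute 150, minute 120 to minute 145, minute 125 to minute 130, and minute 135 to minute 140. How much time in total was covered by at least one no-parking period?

60 minutes

Merged: minute 35 to minute 60, minute 115 to minute 150.
Lengths: 25 minutes + 35 minutes = 60 minutes.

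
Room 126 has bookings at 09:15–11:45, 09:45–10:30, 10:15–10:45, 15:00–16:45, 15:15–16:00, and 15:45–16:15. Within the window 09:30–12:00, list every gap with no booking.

Covered (merged): 09:15-11:45, 15:00-16:45.
Complement within 09:30-12:00: 11:45-12:00.

11:45-12:00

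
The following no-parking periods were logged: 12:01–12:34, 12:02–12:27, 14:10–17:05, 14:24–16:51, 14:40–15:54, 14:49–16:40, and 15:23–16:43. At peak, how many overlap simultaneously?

Walk the sorted start/end points keeping a running depth.
The depth first hits 5 at 15:23.

5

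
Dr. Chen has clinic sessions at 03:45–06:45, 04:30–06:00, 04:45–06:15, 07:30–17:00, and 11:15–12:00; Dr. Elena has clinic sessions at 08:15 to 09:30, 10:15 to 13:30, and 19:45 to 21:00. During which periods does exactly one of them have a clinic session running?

03:45–06:45, 07:30–08:15, 09:30–10:15, 13:30–17:00, 19:45–21:00

Merge the first list: 03:45–06:45, 07:30–17:00.
A but not B: 03:45–06:45, 07:30–08:15, 09:30–10:15, 13:30–17:00.
B but not A: 19:45–21:00.
Combining gives A △ B.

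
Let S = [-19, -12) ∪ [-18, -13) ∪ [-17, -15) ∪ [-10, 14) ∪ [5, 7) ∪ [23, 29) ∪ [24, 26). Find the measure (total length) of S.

37

Merged: [-19, -12), [-10, 14), [23, 29).
Lengths: 7 + 24 + 6 = 37.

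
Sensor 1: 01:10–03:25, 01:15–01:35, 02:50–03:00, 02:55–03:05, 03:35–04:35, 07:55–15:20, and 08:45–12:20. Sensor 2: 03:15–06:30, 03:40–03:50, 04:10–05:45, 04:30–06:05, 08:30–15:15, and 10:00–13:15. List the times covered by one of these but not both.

A, merged: 01:10-03:25, 03:35-04:35, 07:55-15:20.
B, merged: 03:15-06:30, 08:30-15:15.
A \ B = 01:10-03:15, 07:55-08:30, 15:15-15:20.
B \ A = 03:25-03:35, 04:35-06:30.
Union of the two gives the symmetric difference.

01:10-03:15, 03:25-03:35, 04:35-06:30, 07:55-08:30, 15:15-15:20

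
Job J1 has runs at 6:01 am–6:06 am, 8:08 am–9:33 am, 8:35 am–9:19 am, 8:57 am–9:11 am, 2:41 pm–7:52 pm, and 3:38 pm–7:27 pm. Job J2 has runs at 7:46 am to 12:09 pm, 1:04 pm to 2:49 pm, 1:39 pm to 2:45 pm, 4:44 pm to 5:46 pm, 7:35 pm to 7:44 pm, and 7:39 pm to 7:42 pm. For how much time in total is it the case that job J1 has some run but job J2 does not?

3 h 57 min

A, merged: 6:01 am–6:06 am, 8:08 am–9:33 am, 2:41 pm–7:52 pm.
B, merged: 7:46 am–12:09 pm, 1:04 pm–2:49 pm, 4:44 pm–5:46 pm, 7:35 pm–7:44 pm.
A \ B = 6:01 am–6:06 am, 2:49 pm–4:44 pm, 5:46 pm–7:35 pm, 7:44 pm–7:52 pm.
Total: 5 min + 1 h 55 min + 1 h 49 min + 8 min = 3 h 57 min.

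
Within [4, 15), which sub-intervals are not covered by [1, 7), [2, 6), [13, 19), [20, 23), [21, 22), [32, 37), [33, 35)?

[7, 13)

After merging, the occupied span is [1, 7), [13, 19), [20, 23), [32, 37).
Gaps within [4, 15): [7, 13).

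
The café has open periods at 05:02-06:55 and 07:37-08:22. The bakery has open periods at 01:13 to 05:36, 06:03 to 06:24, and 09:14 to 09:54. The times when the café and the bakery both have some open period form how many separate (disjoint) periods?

2

A ∩ B = 05:02–05:36, 06:03–06:24.
That is 2 disjoint pieces.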